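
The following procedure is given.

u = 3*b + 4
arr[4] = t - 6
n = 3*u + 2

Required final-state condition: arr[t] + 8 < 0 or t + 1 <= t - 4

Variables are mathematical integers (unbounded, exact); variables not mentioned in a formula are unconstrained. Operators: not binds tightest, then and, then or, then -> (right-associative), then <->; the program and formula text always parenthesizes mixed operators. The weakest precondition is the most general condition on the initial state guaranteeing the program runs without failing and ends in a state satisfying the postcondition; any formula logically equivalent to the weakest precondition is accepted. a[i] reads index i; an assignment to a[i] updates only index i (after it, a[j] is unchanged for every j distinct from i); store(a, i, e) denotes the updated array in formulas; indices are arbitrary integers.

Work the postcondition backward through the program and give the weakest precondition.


Working backward. After the program, the postcondition arr[t] + 8 < 0 or t + 1 <= t - 4 must hold; in canonical form it is arr[t] < -8.
Before n := 3*u + 2: arr[t] < -8
Before arr[4] := t - 6: store(arr, 4, t - 6)[t] < -8
Before u := 3*b + 4: store(arr, 4, t - 6)[t] < -8
Answer: WP = store(arr, 4, t - 6)[t] < -8


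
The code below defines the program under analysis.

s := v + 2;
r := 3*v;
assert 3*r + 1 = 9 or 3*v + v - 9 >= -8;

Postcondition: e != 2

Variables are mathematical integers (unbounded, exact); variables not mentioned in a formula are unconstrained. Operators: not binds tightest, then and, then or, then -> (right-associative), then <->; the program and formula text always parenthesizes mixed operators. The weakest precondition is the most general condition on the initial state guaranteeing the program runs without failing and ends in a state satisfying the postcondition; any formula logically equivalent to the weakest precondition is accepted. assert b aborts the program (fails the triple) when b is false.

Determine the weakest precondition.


Working backward. After the program, e != 2 must hold.
Before assert 3*r + 1 = 9 or 3*v + v - 9 >= -8: (3*r = 8 or 4*v >= 1) and e != 2
Before r := 3*v: (9*v = 8 or 4*v >= 1) and e != 2
Before s := v + 2: (9*v = 8 or 4*v >= 1) and e != 2
Answer: WP = (9*v = 8 or 4*v >= 1) and e != 2


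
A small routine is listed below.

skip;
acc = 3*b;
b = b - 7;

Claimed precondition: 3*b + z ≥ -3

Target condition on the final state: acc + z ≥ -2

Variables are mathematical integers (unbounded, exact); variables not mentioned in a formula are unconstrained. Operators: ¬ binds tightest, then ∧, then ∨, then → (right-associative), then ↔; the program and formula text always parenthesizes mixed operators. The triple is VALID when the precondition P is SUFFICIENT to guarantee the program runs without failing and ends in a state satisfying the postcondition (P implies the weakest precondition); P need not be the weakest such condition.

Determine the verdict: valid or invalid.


Working backward. After the program, acc + z ≥ -2 must hold.
Before b := b - 7: acc + z ≥ -2
Before acc := 3*b: 3*b + z ≥ -2
Before skip: 3*b + z ≥ -2
The weakest precondition is 3*b + z ≥ -2.
Check whether 3*b + z ≥ -3 implies it.
Countermodel: at the initial state b = 0, z = -3, the precondition holds but the weakest precondition fails.
Answer: invalid


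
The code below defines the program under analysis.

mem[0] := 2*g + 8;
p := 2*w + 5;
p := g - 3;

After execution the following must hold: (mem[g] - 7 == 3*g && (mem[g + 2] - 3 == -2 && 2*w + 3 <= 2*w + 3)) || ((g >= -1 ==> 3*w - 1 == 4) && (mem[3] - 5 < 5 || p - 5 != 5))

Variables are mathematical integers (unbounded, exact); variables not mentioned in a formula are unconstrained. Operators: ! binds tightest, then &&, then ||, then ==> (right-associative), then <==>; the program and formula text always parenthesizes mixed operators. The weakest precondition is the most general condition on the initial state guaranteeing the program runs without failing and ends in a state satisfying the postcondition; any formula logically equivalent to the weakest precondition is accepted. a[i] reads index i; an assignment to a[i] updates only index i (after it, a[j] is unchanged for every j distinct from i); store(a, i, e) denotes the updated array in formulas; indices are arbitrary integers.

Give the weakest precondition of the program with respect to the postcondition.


Working backward. After the program, the postcondition (mem[g] - 7 == 3*g && (mem[g + 2] - 3 == -2 && 2*w + 3 <= 2*w + 3)) || ((g >= -1 ==> 3*w - 1 == 4) && (mem[3] - 5 < 5 || p - 5 != 5)) must hold; in canonical form it is (mem[g] == 3*g + 7 && mem[g + 2] == 1) || ((g >= -1 ==> 3*w == 5) && (mem[3] < 10 || p != 10)).
Before p := g - 3: (mem[g] == 3*g + 7 && mem[g + 2] == 1) || ((g >= -1 ==> 3*w == 5) && (mem[3] < 10 || g != 13))
Before p := 2*w + 5: (mem[g] == 3*g + 7 && mem[g + 2] == 1) || ((g >= -1 ==> 3*w == 5) && (mem[3] < 10 || g != 13))
Before mem[0] := 2*g + 8: (store(mem, 0, 2*g + 8)[g] == 3*g + 7 && store(mem, 0, 2*g + 8)[g + 2] == 1) || ((g >= -1 ==> 3*w == 5) && (mem[3] < 10 || g != 13))
Answer: WP = (store(mem, 0, 2*g + 8)[g] == 3*g + 7 && store(mem, 0, 2*g + 8)[g + 2] == 1) || ((g >= -1 ==> 3*w == 5) && (mem[3] < 10 || g != 13))


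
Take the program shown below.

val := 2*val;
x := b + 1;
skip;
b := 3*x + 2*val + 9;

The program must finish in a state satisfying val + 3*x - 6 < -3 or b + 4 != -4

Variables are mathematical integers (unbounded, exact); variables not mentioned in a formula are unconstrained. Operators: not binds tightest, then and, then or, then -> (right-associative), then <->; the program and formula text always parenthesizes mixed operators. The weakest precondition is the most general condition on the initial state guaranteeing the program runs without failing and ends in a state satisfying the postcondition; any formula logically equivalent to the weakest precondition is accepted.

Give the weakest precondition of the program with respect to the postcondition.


Working backward. After the program, the postcondition val + 3*x - 6 < -3 or b + 4 != -4 must hold; in canonical form it is val + 3*x < 3 or b != -8.
Before b := 3*x + 2*val + 9: val + 3*x < 3 or 2*val + 3*x != -17
Before skip: val + 3*x < 3 or 2*val + 3*x != -17
Before x := b + 1: 3*b + val < 0 or 3*b + 2*val != -20
Before val := 2*val: 3*b + 2*val < 0 or 3*b + 4*val != -20
Answer: WP = 3*b + 2*val < 0 or 3*b + 4*val != -20


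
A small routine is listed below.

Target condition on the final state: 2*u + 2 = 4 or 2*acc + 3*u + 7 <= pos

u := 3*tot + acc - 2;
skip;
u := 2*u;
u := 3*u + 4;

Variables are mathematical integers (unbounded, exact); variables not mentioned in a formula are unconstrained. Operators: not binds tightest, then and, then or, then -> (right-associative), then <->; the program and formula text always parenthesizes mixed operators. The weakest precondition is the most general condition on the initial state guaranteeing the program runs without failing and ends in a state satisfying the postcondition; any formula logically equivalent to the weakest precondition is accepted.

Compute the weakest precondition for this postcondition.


Working backward. After the program, the postcondition 2*u + 2 = 4 or 2*acc + 3*u + 7 <= pos must hold; in canonical form it is 2*u = 2 or 2*acc + 3*u <= pos - 7.
Before u := 3*u + 4: 6*u = -6 or 2*acc + 9*u <= pos - 19
Before u := 2*u: 12*u = -6 or 2*acc + 18*u <= pos - 19
Before skip: 12*u = -6 or 2*acc + 18*u <= pos - 19
Before u := 3*tot + acc - 2: 12*acc + 36*tot = 18 or 20*acc + 54*tot <= pos + 17
Answer: WP = 12*acc + 36*tot = 18 or 20*acc + 54*tot <= pos + 17


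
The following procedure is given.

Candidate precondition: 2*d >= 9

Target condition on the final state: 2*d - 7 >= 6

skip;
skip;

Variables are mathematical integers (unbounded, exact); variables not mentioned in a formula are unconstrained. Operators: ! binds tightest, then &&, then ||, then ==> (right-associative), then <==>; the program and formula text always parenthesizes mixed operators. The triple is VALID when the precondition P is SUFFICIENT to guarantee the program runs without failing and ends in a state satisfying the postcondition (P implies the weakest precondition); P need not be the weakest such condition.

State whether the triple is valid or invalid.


Working backward. After the program, the postcondition 2*d - 7 >= 6 must hold; in canonical form it is 2*d >= 13.
Before skip: 2*d >= 13
Before skip: 2*d >= 13
The weakest precondition is 2*d >= 13.
Check whether 2*d >= 9 implies it.
Countermodel: at the initial state d = 5, the precondition holds but the weakest precondition fails.
Answer: invalid


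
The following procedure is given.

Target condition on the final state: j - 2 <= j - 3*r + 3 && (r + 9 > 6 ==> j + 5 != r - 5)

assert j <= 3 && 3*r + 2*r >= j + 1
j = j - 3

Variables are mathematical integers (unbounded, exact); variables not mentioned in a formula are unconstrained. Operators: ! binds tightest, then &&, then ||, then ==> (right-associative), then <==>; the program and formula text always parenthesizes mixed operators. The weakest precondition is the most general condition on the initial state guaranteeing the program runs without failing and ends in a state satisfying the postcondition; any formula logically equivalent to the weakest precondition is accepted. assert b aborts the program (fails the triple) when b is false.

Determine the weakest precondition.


Working backward. After the program, the postcondition j - 2 <= j - 3*r + 3 && (r + 9 > 6 ==> j + 5 != r - 5) must hold; in canonical form it is 3*r <= 5 && (r > -3 ==> j != r - 10).
Before j := j - 3: 3*r <= 5 && (r > -3 ==> j != r - 7)
Before assert j <= 3 && 3*r + 2*r >= j + 1: j <= 3 && 5*r >= j + 1 && 3*r <= 5 && (r > -3 ==> j != r - 7)
Answer: WP = j <= 3 && 5*r >= j + 1 && 3*r <= 5 && (r > -3 ==> j != r - 7)


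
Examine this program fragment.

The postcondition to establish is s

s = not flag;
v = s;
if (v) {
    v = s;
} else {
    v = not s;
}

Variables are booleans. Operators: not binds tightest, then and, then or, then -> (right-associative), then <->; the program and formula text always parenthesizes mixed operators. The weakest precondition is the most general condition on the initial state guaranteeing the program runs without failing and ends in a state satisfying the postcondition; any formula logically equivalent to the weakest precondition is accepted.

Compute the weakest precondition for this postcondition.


Working backward. After the program, s must hold.
Then branch requires s; else branch requires s.
Before the if: (v -> s) and ((not v) -> s)
Before v := s: (not s) -> s
Before s := not flag: flag -> (not flag)
Answer: WP = flag -> (not flag)


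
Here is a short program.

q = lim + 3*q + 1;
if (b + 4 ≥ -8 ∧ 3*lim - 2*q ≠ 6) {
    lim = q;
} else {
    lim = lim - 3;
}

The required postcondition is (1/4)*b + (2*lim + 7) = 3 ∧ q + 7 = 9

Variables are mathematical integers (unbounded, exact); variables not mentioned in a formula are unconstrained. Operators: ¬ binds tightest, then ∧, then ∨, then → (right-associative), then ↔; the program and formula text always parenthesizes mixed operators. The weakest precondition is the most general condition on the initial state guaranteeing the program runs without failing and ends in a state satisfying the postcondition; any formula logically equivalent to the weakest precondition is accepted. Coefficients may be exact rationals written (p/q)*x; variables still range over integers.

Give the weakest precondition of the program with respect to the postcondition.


Working backward. After the program, the postcondition (1/4)*b + (2*lim + 7) = 3 ∧ q + 7 = 9 must hold; in canonical form it is (1/4)*b + 2*lim = -4 ∧ q = 2.
Then branch requires (1/4)*b + 2*q = -4 ∧ q = 2; else branch requires (1/4)*b + 2*lim = 2 ∧ q = 2.
Before the if: ((b ≥ -12 ∧ 3*lim ≠ 2*q + 6) → ((1/4)*b + 2*q = -4 ∧ q = 2)) ∧ ((¬(b ≥ -12 ∧ 3*lim ≠ 2*q + 6)) → ((1/4)*b + 2*lim = 2 ∧ q = 2))
Before q := lim + 3*q + 1: ((b ≥ -12 ∧ lim ≠ 6*q + 8) → ((1/4)*b + 2*lim + 6*q = -6 ∧ lim + 3*q = 1)) ∧ ((¬(b ≥ -12 ∧ lim ≠ 6*q + 8)) → ((1/4)*b + 2*lim = 2 ∧ lim + 3*q = 1))
Answer: WP = ((b ≥ -12 ∧ lim ≠ 6*q + 8) → ((1/4)*b + 2*lim + 6*q = -6 ∧ lim + 3*q = 1)) ∧ ((¬(b ≥ -12 ∧ lim ≠ 6*q + 8)) → ((1/4)*b + 2*lim = 2 ∧ lim + 3*q = 1))


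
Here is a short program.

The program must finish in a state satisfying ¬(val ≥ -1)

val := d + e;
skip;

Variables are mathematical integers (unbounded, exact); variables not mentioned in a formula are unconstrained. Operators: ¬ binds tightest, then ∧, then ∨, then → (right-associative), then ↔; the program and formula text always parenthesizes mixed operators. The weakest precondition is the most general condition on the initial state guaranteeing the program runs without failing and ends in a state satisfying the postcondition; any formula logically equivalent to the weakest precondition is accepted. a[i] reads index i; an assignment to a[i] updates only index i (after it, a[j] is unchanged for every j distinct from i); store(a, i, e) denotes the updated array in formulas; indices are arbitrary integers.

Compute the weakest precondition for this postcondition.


Working backward. After the program, ¬(val ≥ -1) must hold.
Before skip: ¬(val ≥ -1)
Before val := d + e: ¬(d + e ≥ -1)
Answer: WP = ¬(d + e ≥ -1)


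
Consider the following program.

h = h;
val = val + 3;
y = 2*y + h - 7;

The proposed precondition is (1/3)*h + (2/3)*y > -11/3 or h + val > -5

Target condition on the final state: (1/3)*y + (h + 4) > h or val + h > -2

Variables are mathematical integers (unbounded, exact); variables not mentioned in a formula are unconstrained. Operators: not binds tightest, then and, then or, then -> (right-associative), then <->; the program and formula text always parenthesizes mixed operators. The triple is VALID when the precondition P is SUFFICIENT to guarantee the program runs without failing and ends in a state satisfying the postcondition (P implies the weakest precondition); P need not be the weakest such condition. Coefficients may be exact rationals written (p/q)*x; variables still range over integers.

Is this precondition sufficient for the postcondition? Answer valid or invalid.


Working backward. After the program, the postcondition (1/3)*y + (h + 4) > h or val + h > -2 must hold; in canonical form it is (1/3)*y > -4 or h + val > -2.
Before y := 2*y + h - 7: (1/3)*h + (2/3)*y > -5/3 or h + val > -2
Before val := val + 3: (1/3)*h + (2/3)*y > -5/3 or h + val > -5
Before h := h: (1/3)*h + (2/3)*y > -5/3 or h + val > -5
The weakest precondition is (1/3)*h + (2/3)*y > -5/3 or h + val > -5.
Check whether (1/3)*h + (2/3)*y > -11/3 or h + val > -5 implies it.
Countermodel: at the initial state h = -5, val = 0, y = 0, the precondition holds but the weakest precondition fails.
Answer: invalid


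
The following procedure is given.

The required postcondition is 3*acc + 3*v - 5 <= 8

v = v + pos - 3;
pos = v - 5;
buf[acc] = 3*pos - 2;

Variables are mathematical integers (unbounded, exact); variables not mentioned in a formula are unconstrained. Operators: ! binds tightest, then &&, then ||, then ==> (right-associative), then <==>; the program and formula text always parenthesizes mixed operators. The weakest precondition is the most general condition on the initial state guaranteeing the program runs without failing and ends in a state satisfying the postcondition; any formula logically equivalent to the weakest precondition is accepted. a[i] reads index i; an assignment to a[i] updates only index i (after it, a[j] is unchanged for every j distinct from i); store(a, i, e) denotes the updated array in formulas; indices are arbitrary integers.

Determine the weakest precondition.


Working backward. After the program, the postcondition 3*acc + 3*v - 5 <= 8 must hold; in canonical form it is 3*acc + 3*v <= 13.
Before buf[acc] := 3*pos - 2: 3*acc + 3*v <= 13
Before pos := v - 5: 3*acc + 3*v <= 13
Before v := v + pos - 3: 3*acc + 3*pos + 3*v <= 22
Answer: WP = 3*acc + 3*pos + 3*v <= 22


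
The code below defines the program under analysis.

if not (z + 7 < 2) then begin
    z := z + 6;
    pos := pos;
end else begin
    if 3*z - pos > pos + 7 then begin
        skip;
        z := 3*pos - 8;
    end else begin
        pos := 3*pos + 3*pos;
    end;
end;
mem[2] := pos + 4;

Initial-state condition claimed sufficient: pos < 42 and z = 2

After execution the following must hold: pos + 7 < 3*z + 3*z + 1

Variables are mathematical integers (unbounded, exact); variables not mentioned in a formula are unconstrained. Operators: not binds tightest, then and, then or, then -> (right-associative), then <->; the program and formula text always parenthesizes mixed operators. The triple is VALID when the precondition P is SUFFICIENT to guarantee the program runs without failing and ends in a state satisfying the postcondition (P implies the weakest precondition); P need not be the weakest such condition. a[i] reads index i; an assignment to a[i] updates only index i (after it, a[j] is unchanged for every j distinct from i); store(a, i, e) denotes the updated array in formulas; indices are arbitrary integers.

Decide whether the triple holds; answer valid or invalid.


Working backward. After the program, the postcondition pos + 7 < 3*z + 3*z + 1 must hold; in canonical form it is pos < 6*z - 6.
Before mem[2] := pos + 4: pos < 6*z - 6
Then branch requires pos < 6*z + 30; else branch requires (3*z > 2*pos + 7 -> 17*pos > 54) and ((not (3*z > 2*pos + 7)) -> 6*pos < 6*z - 6).
Before the if: ((not (z < -5)) -> pos < 6*z + 30) and (z < -5 -> ((3*z > 2*pos + 7 -> 17*pos > 54) and ((not (3*z > 2*pos + 7)) -> 6*pos < 6*z - 6)))
The weakest precondition is ((not (z < -5)) -> pos < 6*z + 30) and (z < -5 -> ((3*z > 2*pos + 7 -> 17*pos > 54) and ((not (3*z > 2*pos + 7)) -> 6*pos < 6*z - 6))).
Check whether pos < 42 and z = 2 implies it.
Every state satisfying the precondition satisfies the weakest precondition: the implication holds.
Answer: valid


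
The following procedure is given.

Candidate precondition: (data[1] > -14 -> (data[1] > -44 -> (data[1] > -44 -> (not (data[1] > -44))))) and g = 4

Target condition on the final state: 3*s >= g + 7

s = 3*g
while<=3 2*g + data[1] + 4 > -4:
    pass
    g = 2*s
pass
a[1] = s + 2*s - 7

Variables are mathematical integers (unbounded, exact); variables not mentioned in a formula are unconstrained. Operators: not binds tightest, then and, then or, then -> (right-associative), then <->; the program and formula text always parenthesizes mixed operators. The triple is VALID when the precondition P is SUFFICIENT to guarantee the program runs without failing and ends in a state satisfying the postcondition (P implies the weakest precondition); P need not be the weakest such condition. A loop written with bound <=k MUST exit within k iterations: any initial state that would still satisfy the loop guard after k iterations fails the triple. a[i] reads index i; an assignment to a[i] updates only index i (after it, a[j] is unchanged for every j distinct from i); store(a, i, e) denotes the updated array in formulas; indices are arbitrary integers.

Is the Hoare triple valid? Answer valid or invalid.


Working backward. After the program, 3*s >= g + 7 must hold.
Before a[1] := s + 2*s - 7: 3*s >= g + 7
Before skip: 3*s >= g + 7
Before the loop (bound <=3), unroll the exhaustion recursion (WP_0 = exit-now case; WP_j = one more guarded iteration, up to j = 3):
  WP_0: (not (data[1] + 2*g > -8)) and 3*s >= g + 7
  WP_1: (data[1] + 2*g > -8 -> ((not (data[1] + 4*s > -8)) and s >= 7)) and ((not (data[1] + 2*g > -8)) -> 3*s >= g + 7)
  WP_2: (data[1] + 2*g > -8 -> ((data[1] + 4*s > -8 -> ((not (data[1] + 4*s > -8)) and s >= 7)) and ((not (data[1] + 4*s > -8)) -> s >= 7))) and ((not (data[1] + 2*g > -8)) -> 3*s >= g + 7)
  WP_3: (data[1] + 2*g > -8 -> ((data[1] + 4*s > -8 -> ((data[1] + 4*s > -8 -> ((not (data[1] + 4*s > -8)) and s >= 7)) and ((not (data[1] + 4*s > -8)) -> s >= 7))) and ((not (data[1] + 4*s > -8)) -> s >= 7))) and ((not (data[1] + 2*g > -8)) -> 3*s >= g + 7)
So before the loop: (data[1] + 2*g > -8 -> ((data[1] + 4*s > -8 -> ((data[1] + 4*s > -8 -> ((not (data[1] + 4*s > -8)) and s >= 7)) and ((not (data[1] + 4*s > -8)) -> s >= 7))) and ((not (data[1] + 4*s > -8)) -> s >= 7))) and ((not (data[1] + 2*g > -8)) -> 3*s >= g + 7)
Before s := 3*g: (data[1] + 2*g > -8 -> ((data[1] + 12*g > -8 -> ((data[1] + 12*g > -8 -> ((not (data[1] + 12*g > -8)) and 3*g >= 7)) and ((not (data[1] + 12*g > -8)) -> 3*g >= 7))) and ((not (data[1] + 12*g > -8)) -> 3*g >= 7))) and ((not (data[1] + 2*g > -8)) -> 8*g >= 7)
The weakest precondition is (data[1] + 2*g > -8 -> ((data[1] + 12*g > -8 -> ((data[1] + 12*g > -8 -> ((not (data[1] + 12*g > -8)) and 3*g >= 7)) and ((not (data[1] + 12*g > -8)) -> 3*g >= 7))) and ((not (data[1] + 12*g > -8)) -> 3*g >= 7))) and ((not (data[1] + 2*g > -8)) -> 8*g >= 7).
Check whether (data[1] > -14 -> (data[1] > -44 -> (data[1] > -44 -> (not (data[1] > -44))))) and g = 4 implies it.
Countermodel: at the initial state data = {[1] = -14, elsewhere -14}, g = 4, the precondition holds but the weakest precondition fails.
Answer: invalid


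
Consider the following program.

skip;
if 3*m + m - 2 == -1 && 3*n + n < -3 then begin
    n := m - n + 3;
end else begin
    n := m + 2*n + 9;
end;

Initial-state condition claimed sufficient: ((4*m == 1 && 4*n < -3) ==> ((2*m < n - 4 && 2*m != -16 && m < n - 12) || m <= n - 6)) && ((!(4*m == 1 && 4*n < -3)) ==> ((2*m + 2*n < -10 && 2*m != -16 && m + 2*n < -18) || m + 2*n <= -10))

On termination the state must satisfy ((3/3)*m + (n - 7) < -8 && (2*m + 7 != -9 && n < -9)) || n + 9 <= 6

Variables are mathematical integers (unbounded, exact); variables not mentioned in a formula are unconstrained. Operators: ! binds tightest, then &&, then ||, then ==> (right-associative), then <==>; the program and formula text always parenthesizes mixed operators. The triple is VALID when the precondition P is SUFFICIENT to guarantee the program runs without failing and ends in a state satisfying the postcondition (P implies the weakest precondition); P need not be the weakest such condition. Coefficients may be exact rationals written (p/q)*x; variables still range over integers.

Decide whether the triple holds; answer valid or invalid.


Working backward. After the program, the postcondition ((3/3)*m + (n - 7) < -8 && (2*m + 7 != -9 && n < -9)) || n + 9 <= 6 must hold; in canonical form it is (m + n < -1 && 2*m != -16 && n < -9) || n <= -3.
Then branch requires (2*m < n - 4 && 2*m != -16 && m < n - 12) || m <= n - 6; else branch requires (2*m + 2*n < -10 && 2*m != -16 && m + 2*n < -18) || m + 2*n <= -12.
Before the if: ((4*m == 1 && 4*n < -3) ==> ((2*m < n - 4 && 2*m != -16 && m < n - 12) || m <= n - 6)) && ((!(4*m == 1 && 4*n < -3)) ==> ((2*m + 2*n < -10 && 2*m != -16 && m + 2*n < -18) || m + 2*n <= -12))
Before skip: ((4*m == 1 && 4*n < -3) ==> ((2*m < n - 4 && 2*m != -16 && m < n - 12) || m <= n - 6)) && ((!(4*m == 1 && 4*n < -3)) ==> ((2*m + 2*n < -10 && 2*m != -16 && m + 2*n < -18) || m + 2*n <= -12))
The weakest precondition is ((4*m == 1 && 4*n < -3) ==> ((2*m < n - 4 && 2*m != -16 && m < n - 12) || m <= n - 6)) && ((!(4*m == 1 && 4*n < -3)) ==> ((2*m + 2*n < -10 && 2*m != -16 && m + 2*n < -18) || m + 2*n <= -12)).
Check whether ((4*m == 1 && 4*n < -3) ==> ((2*m < n - 4 && 2*m != -16 && m < n - 12) || m <= n - 6)) && ((!(4*m == 1 && 4*n < -3)) ==> ((2*m + 2*n < -10 && 2*m != -16 && m + 2*n < -18) || m + 2*n <= -10)) implies it.
Countermodel: at the initial state m = -8, n = -1, the precondition holds but the weakest precondition fails.
Answer: invalid


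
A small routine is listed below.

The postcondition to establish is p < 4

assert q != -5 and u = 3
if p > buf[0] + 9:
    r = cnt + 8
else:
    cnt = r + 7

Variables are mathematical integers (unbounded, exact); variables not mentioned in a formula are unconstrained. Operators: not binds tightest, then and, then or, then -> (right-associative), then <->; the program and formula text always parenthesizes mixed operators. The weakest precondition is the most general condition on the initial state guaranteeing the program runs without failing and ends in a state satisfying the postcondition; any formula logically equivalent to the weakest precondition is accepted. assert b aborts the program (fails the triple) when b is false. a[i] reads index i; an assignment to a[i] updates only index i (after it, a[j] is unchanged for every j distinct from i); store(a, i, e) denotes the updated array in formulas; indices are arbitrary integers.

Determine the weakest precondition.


Working backward. After the program, p < 4 must hold.
Then branch requires p < 4; else branch requires p < 4.
Before the if: (p > buf[0] + 9 -> p < 4) and ((not (p > buf[0] + 9)) -> p < 4)
Before assert q != -5 and u = 3: q != -5 and u = 3 and (p > buf[0] + 9 -> p < 4) and ((not (p > buf[0] + 9)) -> p < 4)
Answer: WP = q != -5 and u = 3 and (p > buf[0] + 9 -> p < 4) and ((not (p > buf[0] + 9)) -> p < 4)


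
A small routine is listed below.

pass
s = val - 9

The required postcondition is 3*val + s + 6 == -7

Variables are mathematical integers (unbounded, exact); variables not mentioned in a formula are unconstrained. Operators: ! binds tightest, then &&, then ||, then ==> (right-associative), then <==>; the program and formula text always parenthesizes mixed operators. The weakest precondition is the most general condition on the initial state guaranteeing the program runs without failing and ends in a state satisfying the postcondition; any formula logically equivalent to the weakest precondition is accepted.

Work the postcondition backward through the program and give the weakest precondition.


Working backward. After the program, the postcondition 3*val + s + 6 == -7 must hold; in canonical form it is s + 3*val == -13.
Before s := val - 9: 4*val == -4
Before skip: 4*val == -4
Answer: WP = 4*val == -4


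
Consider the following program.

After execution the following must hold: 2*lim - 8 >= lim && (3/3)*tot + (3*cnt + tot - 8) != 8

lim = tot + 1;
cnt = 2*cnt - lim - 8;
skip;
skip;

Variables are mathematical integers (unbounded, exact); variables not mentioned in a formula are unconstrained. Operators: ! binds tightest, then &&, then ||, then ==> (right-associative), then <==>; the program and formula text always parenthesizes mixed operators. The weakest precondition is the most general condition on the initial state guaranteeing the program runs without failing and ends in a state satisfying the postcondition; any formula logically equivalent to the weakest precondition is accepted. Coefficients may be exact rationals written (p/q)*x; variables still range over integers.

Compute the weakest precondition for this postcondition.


Working backward. After the program, the postcondition 2*lim - 8 >= lim && (3/3)*tot + (3*cnt + tot - 8) != 8 must hold; in canonical form it is lim >= 8 && 3*cnt + 2*tot != 16.
Before skip: lim >= 8 && 3*cnt + 2*tot != 16
Before skip: lim >= 8 && 3*cnt + 2*tot != 16
Before cnt := 2*cnt - lim - 8: lim >= 8 && 6*cnt + 2*tot != 3*lim + 40
Before lim := tot + 1: tot >= 7 && 6*cnt != tot + 43
Answer: WP = tot >= 7 && 6*cnt != tot + 43


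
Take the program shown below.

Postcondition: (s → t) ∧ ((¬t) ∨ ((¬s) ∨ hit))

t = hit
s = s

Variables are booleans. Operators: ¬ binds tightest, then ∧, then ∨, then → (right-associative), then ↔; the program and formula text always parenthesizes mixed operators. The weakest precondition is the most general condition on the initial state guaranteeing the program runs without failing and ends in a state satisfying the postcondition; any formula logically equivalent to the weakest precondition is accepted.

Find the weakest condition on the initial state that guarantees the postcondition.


Working backward. After the program, the postcondition (s → t) ∧ ((¬t) ∨ ((¬s) ∨ hit)) must hold; in canonical form it is (s → t) ∧ ((¬t) ∨ (¬s) ∨ hit).
Before s := s: (s → t) ∧ ((¬t) ∨ (¬s) ∨ hit)
Before t := hit: s → hit
Answer: WP = s → hit


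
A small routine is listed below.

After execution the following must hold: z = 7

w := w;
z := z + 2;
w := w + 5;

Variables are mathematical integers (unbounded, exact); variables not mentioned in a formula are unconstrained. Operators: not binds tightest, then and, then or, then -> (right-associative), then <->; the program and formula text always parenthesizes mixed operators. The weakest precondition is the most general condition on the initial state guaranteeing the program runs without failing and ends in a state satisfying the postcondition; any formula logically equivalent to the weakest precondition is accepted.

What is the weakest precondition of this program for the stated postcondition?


Working backward. After the program, z = 7 must hold.
Before w := w + 5: z = 7
Before z := z + 2: z = 5
Before w := w: z = 5
Answer: WP = z = 5


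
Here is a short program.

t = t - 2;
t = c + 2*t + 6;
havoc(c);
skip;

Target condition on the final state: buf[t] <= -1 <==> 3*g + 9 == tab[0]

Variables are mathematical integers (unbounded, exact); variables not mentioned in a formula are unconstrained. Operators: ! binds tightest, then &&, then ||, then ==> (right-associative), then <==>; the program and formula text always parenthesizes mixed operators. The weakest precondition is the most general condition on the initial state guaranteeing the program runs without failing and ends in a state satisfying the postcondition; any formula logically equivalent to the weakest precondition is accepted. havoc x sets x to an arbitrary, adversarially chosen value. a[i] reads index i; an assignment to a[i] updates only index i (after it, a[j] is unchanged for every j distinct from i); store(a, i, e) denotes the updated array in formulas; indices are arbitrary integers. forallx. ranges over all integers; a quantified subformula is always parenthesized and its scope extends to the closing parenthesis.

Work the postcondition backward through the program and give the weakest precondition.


Working backward. After the program, the postcondition buf[t] <= -1 <==> 3*g + 9 == tab[0] must hold; in canonical form it is buf[t] <= -1 <==> 3*g == tab[0] - 9.
Before skip: buf[t] <= -1 <==> 3*g == tab[0] - 9
Before havoc c: buf[t] <= -1 <==> 3*g == tab[0] - 9
Before t := c + 2*t + 6: buf[c + 2*t + 6] <= -1 <==> 3*g == tab[0] - 9
Before t := t - 2: buf[c + 2*t + 2] <= -1 <==> 3*g == tab[0] - 9
Answer: WP = buf[c + 2*t + 2] <= -1 <==> 3*g == tab[0] - 9


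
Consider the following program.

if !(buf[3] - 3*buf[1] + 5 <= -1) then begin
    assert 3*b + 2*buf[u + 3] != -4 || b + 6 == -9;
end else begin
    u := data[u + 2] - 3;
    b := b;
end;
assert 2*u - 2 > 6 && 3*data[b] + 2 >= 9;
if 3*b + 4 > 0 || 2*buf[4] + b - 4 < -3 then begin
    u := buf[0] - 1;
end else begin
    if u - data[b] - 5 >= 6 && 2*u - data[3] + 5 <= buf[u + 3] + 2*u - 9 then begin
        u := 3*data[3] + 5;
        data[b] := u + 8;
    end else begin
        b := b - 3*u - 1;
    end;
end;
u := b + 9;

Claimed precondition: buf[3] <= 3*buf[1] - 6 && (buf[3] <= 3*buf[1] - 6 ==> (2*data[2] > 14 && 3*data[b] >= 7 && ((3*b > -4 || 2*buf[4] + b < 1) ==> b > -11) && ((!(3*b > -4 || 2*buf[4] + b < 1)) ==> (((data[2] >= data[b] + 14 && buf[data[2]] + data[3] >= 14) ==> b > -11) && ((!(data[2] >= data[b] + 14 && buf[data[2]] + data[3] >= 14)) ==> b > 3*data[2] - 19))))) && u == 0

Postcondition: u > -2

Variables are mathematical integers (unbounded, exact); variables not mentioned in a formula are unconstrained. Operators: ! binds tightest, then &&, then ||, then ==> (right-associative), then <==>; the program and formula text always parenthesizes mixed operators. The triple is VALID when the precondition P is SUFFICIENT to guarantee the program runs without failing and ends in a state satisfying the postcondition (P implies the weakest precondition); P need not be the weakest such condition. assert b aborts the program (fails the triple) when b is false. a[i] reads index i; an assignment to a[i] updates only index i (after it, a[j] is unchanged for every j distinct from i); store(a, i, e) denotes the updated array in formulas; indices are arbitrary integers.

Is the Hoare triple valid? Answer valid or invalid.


Working backward. After the program, u > -2 must hold.
Before u := b + 9: b > -11
Then branch requires b > -11; else branch requires ((u >= data[b] + 11 && buf[u + 3] + data[3] >= 14) ==> b > -11) && ((!(u >= data[b] + 11 && buf[u + 3] + data[3] >= 14)) ==> b > 3*u - 10).
Before the if: ((3*b > -4 || 2*buf[4] + b < 1) ==> b > -11) && ((!(3*b > -4 || 2*buf[4] + b < 1)) ==> (((u >= data[b] + 11 && buf[u + 3] + data[3] >= 14) ==> b > -11) && ((!(u >= data[b] + 11 && buf[u + 3] + data[3] >= 14)) ==> b > 3*u - 10)))
Before assert 2*u - 2 > 6 && 3*data[b] + 2 >= 9: 2*u > 8 && 3*data[b] >= 7 && ((3*b > -4 || 2*buf[4] + b < 1) ==> b > -11) && ((!(3*b > -4 || 2*buf[4] + b < 1)) ==> (((u >= data[b] + 11 && buf[u + 3] + data[3] >= 14) ==> b > -11) && ((!(u >= data[b] + 11 && buf[u + 3] + data[3] >= 14)) ==> b > 3*u - 10)))
Then branch requires (2*buf[u + 3] + 3*b != -4 || b == -15) && 2*u > 8 && 3*data[b] >= 7 && ((3*b > -4 || 2*buf[4] + b < 1) ==> b > -11) && ((!(3*b > -4 || 2*buf[4] + b < 1)) ==> (((u >= data[b] + 11 && buf[u + 3] + data[3] >= 14) ==> b > -11) && ((!(u >= data[b] + 11 && buf[u + 3] + data[3] >= 14)) ==> b > 3*u - 10))); else branch requires 2*data[u + 2] > 14 && 3*data[b] >= 7 && ((3*b > -4 || 2*buf[4] + b < 1) ==> b > -11) && ((!(3*b > -4 || 2*buf[4] + b < 1)) ==> (((data[u + 2] >= data[b] + 14 && buf[data[u + 2]] + data[3] >= 14) ==> b > -11) && ((!(data[u + 2] >= data[b] + 14 && buf[data[u + 2]] + data[3] >= 14)) ==> b > 3*data[u + 2] - 19))).
Before the if: ((!(buf[3] <= 3*buf[1] - 6)) ==> ((2*buf[u + 3] + 3*b != -4 || b == -15) && 2*u > 8 && 3*data[b] >= 7 && ((3*b > -4 || 2*buf[4] + b < 1) ==> b > -11) && ((!(3*b > -4 || 2*buf[4] + b < 1)) ==> (((u >= data[b] + 11 && buf[u + 3] + data[3] >= 14) ==> b > -11) && ((!(u >= data[b] + 11 && buf[u + 3] + data[3] >= 14)) ==> b > 3*u - 10))))) && (buf[3] <= 3*buf[1] - 6 ==> (2*data[u + 2] > 14 && 3*data[b] >= 7 && ((3*b > -4 || 2*buf[4] + b < 1) ==> b > -11) && ((!(3*b > -4 || 2*buf[4] + b < 1)) ==> (((data[u + 2] >= data[b] + 14 && buf[data[u + 2]] + data[3] >= 14) ==> b > -11) && ((!(data[u + 2] >= data[b] + 14 && buf[data[u + 2]] + data[3] >= 14)) ==> b > 3*data[u + 2] - 19)))))
The weakest precondition is ((!(buf[3] <= 3*buf[1] - 6)) ==> ((2*buf[u + 3] + 3*b != -4 || b == -15) && 2*u > 8 && 3*data[b] >= 7 && ((3*b > -4 || 2*buf[4] + b < 1) ==> b > -11) && ((!(3*b > -4 || 2*buf[4] + b < 1)) ==> (((u >= data[b] + 11 && buf[u + 3] + data[3] >= 14) ==> b > -11) && ((!(u >= data[b] + 11 && buf[u + 3] + data[3] >= 14)) ==> b > 3*u - 10))))) && (buf[3] <= 3*buf[1] - 6 ==> (2*data[u + 2] > 14 && 3*data[b] >= 7 && ((3*b > -4 || 2*buf[4] + b < 1) ==> b > -11) && ((!(3*b > -4 || 2*buf[4] + b < 1)) ==> (((data[u + 2] >= data[b] + 14 && buf[data[u + 2]] + data[3] >= 14) ==> b > -11) && ((!(data[u + 2] >= data[b] + 14 && buf[data[u + 2]] + data[3] >= 14)) ==> b > 3*data[u + 2] - 19))))).
Check whether buf[3] <= 3*buf[1] - 6 && (buf[3] <= 3*buf[1] - 6 ==> (2*data[2] > 14 && 3*data[b] >= 7 && ((3*b > -4 || 2*buf[4] + b < 1) ==> b > -11) && ((!(3*b > -4 || 2*buf[4] + b < 1)) ==> (((data[2] >= data[b] + 14 && buf[data[2]] + data[3] >= 14) ==> b > -11) && ((!(data[2] >= data[b] + 14 && buf[data[2]] + data[3] >= 14)) ==> b > 3*data[2] - 19))))) && u == 0 implies it.
Every state satisfying the precondition satisfies the weakest precondition: the implication holds.
Answer: valid


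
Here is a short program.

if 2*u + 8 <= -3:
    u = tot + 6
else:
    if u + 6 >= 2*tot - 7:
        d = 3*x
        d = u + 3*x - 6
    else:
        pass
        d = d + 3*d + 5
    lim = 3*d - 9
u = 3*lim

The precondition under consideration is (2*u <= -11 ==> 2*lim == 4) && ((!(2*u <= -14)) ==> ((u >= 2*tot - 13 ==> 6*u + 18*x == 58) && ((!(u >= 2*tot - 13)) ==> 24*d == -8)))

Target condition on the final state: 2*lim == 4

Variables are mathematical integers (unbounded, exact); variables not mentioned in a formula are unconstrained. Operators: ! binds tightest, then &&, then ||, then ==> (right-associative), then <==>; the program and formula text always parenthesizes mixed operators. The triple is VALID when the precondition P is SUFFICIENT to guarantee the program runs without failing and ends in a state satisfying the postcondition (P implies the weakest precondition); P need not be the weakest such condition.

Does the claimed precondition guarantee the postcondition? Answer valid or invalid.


Working backward. After the program, 2*lim == 4 must hold.
Before u := 3*lim: 2*lim == 4
Then branch requires 2*lim == 4; else branch requires (u >= 2*tot - 13 ==> 6*u + 18*x == 58) && ((!(u >= 2*tot - 13)) ==> 24*d == -8).
Before the if: (2*u <= -11 ==> 2*lim == 4) && ((!(2*u <= -11)) ==> ((u >= 2*tot - 13 ==> 6*u + 18*x == 58) && ((!(u >= 2*tot - 13)) ==> 24*d == -8)))
The weakest precondition is (2*u <= -11 ==> 2*lim == 4) && ((!(2*u <= -11)) ==> ((u >= 2*tot - 13 ==> 6*u + 18*x == 58) && ((!(u >= 2*tot - 13)) ==> 24*d == -8))).
Check whether (2*u <= -11 ==> 2*lim == 4) && ((!(2*u <= -14)) ==> ((u >= 2*tot - 13 ==> 6*u + 18*x == 58) && ((!(u >= 2*tot - 13)) ==> 24*d == -8))) implies it.
Every state satisfying the precondition satisfies the weakest precondition: the implication holds.
Answer: valid


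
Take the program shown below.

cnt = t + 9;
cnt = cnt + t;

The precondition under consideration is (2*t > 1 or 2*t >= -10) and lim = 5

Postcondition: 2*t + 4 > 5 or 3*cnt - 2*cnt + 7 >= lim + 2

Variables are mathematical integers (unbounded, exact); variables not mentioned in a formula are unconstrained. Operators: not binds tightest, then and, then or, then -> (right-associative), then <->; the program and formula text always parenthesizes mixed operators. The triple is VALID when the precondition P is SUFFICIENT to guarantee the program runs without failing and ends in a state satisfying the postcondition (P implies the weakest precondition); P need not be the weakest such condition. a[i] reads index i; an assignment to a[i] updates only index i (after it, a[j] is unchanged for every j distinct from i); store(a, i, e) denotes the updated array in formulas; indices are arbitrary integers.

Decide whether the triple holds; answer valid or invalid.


Working backward. After the program, the postcondition 2*t + 4 > 5 or 3*cnt - 2*cnt + 7 >= lim + 2 must hold; in canonical form it is 2*t > 1 or cnt >= lim - 5.
Before cnt := cnt + t: 2*t > 1 or cnt + t >= lim - 5
Before cnt := t + 9: 2*t > 1 or 2*t >= lim - 14
The weakest precondition is 2*t > 1 or 2*t >= lim - 14.
Check whether (2*t > 1 or 2*t >= -10) and lim = 5 implies it.
Countermodel: at the initial state lim = 5, t = -5, the precondition holds but the weakest precondition fails.
Answer: invalid


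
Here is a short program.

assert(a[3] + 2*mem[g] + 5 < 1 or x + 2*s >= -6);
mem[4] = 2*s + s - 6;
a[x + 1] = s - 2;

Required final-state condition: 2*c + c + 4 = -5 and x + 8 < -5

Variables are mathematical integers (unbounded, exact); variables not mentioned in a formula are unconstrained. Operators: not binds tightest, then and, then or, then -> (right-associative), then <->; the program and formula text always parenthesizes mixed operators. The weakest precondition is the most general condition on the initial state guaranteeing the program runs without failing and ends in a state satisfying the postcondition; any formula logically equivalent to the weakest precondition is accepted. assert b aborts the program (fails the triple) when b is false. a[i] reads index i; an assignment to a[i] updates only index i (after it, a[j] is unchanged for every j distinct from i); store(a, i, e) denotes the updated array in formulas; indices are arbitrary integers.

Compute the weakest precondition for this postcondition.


Working backward. After the program, the postcondition 2*c + c + 4 = -5 and x + 8 < -5 must hold; in canonical form it is 3*c = -9 and x < -13.
Before a[x + 1] := s - 2: 3*c = -9 and x < -13
Before mem[4] := 2*s + s - 6: 3*c = -9 and x < -13
Before assert a[3] + 2*mem[g] + 5 < 1 or x + 2*s >= -6: (a[3] + 2*mem[g] < -4 or 2*s + x >= -6) and 3*c = -9 and x < -13
Answer: WP = (a[3] + 2*mem[g] < -4 or 2*s + x >= -6) and 3*c = -9 and x < -13
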